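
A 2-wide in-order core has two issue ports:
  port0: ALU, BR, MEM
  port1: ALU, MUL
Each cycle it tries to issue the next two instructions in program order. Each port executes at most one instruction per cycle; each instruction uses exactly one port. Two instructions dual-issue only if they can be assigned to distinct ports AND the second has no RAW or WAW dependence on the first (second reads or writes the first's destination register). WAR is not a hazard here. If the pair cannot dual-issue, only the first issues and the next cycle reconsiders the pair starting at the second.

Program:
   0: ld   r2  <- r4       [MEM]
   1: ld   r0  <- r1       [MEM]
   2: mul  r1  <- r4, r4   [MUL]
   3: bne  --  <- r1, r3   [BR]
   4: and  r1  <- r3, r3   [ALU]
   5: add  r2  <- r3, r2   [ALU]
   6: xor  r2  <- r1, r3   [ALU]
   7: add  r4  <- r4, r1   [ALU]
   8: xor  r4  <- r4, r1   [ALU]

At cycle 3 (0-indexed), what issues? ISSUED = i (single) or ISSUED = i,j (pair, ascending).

#0 head=0: ld i0 no-port MEM/MEM
#1 head=1: ld;mul i1/i2 pair
#2 head=3: bne;and i3/i4 pair
#3 head=5: add i5 WAW r2
#4 head=6: xor;add i6/i7 pair
#5 head=8: xor i8 tail

ISSUED = 5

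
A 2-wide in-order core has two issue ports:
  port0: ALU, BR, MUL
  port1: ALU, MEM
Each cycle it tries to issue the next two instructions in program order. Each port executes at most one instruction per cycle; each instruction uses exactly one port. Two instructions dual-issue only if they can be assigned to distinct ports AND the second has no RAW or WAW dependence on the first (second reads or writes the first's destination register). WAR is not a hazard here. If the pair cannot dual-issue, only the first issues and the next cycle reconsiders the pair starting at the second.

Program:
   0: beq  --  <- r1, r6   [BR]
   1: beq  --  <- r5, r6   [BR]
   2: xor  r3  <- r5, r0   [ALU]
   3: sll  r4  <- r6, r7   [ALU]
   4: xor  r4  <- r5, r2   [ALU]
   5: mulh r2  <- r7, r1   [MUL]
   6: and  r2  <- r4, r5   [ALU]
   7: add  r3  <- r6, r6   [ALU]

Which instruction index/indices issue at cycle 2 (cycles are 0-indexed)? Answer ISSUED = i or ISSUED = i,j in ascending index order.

[0] i0  beq.BR  -- no-port BR/BR
[1] i1+i2  beq.BR+xor.ALU  -- dual
[2] i3  sll.ALU  -- WAW r4
[3] i4+i5  xor.ALU+mulh.MUL  -- dual
[4] i6+i7  and.ALU+add.ALU  -- dual

ISSUED = 3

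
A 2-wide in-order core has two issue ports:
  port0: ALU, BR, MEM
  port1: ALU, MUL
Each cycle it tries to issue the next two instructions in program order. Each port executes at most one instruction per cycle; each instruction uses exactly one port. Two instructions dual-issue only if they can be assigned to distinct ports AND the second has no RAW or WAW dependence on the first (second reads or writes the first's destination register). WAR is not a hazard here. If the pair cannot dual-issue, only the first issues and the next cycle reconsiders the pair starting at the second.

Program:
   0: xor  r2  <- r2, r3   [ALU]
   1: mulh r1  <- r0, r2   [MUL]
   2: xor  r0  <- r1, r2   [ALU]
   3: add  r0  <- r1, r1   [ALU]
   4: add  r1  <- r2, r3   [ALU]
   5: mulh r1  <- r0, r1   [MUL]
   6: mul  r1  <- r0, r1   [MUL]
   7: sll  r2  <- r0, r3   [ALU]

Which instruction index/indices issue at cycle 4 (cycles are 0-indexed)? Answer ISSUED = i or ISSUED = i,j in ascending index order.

ISSUED = 5

  cy0 -> i0 (xor) RAW r2
  cy1 -> i1 (mulh) RAW r1
  cy2 -> i2 (xor) WAW r0
  cy3 -> i3/i4 (add/add) pair
  cy4 -> i5 (mulh) no-port MUL/MUL
  cy5 -> i6/i7 (mul/sll) pair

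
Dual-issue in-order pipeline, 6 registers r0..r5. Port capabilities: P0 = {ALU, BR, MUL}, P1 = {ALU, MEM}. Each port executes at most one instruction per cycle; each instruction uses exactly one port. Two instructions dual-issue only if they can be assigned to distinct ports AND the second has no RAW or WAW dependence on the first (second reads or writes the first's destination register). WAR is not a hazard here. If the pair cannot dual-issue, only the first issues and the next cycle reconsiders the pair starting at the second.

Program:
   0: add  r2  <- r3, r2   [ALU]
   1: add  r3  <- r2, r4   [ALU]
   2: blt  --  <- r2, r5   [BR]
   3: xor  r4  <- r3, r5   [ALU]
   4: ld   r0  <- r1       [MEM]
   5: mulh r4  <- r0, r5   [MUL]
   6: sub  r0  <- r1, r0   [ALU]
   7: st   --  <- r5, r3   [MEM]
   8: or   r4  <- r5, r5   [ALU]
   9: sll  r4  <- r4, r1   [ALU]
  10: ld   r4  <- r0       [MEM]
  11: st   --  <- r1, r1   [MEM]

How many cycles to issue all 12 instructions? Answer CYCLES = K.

t=0 i0:add ; RAW r2
t=1 i1,i2:add+blt ; 2-wide
t=2 i3,i4:xor+ld ; 2-wide
t=3 i5,i6:mulh+sub ; 2-wide
t=4 i7,i8:st+or ; 2-wide
t=5 i9:sll ; WAW r4
t=6 i10:ld ; no-port MEM/MEM
t=7 i11:st ; tail

CYCLES = 8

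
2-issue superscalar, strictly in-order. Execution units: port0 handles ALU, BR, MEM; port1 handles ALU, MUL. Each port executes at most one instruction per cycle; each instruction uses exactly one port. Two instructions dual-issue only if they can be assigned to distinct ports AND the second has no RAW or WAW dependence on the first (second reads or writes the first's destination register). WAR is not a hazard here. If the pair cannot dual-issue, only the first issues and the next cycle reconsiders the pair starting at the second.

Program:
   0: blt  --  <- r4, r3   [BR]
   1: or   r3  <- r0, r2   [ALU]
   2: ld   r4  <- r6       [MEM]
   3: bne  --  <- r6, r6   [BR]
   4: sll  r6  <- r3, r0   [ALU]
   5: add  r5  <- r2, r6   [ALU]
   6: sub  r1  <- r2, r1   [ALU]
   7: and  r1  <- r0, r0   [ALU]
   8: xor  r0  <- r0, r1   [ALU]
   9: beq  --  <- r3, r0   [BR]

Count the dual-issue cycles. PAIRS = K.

PAIRS = 3

t=0 i0+i1:blt.BR+or.ALU ; pair
t=1 i2:ld.MEM ; no-port MEM/BR
t=2 i3+i4:bne.BR+sll.ALU ; pair
t=3 i5+i6:add.ALU+sub.ALU ; pair
t=4 i7:and.ALU ; RAW r1
t=5 i8:xor.ALU ; RAW r0
t=6 i9:beq.BR ; tail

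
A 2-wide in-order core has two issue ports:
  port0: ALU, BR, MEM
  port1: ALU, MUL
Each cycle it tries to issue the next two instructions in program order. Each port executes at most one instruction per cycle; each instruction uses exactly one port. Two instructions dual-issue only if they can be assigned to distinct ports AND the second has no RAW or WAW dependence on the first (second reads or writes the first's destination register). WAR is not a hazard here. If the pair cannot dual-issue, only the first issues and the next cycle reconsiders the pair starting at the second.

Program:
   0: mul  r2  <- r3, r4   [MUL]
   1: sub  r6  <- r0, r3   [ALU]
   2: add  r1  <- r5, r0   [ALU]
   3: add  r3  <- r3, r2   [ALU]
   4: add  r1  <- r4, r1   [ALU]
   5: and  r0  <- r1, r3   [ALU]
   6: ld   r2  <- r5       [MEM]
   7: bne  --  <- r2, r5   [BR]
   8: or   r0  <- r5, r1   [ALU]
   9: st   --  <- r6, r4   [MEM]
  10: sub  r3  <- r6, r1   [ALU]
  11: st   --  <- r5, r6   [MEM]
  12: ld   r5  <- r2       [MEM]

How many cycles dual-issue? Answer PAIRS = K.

PAIRS = 5

t=0 i0&i1:mul+sub ; 2-wide
t=1 i2&i3:add+add ; 2-wide
t=2 i4:add ; RAW r1
t=3 i5&i6:and+ld ; 2-wide
t=4 i7&i8:bne+or ; 2-wide
t=5 i9&i10:st+sub ; 2-wide
t=6 i11:st ; no-port MEM/MEM
t=7 i12:ld ; tail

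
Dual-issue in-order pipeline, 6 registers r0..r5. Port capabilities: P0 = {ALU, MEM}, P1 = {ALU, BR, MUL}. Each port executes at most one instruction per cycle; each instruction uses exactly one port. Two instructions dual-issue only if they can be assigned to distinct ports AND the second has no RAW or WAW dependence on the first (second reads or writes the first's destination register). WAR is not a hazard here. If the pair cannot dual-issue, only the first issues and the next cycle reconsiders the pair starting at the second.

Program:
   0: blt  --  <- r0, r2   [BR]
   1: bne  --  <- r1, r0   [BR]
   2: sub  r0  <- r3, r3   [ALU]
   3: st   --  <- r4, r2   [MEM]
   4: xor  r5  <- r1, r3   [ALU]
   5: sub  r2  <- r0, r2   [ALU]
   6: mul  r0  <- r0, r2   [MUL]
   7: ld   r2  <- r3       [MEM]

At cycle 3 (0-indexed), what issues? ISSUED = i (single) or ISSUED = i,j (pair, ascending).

t=0 i0:blt ; no-port BR/BR
t=1 i1+i2:bne/sub ; dual
t=2 i3+i4:st/xor ; dual
t=3 i5:sub ; RAW r2
t=4 i6+i7:mul/ld ; dual

ISSUED = 5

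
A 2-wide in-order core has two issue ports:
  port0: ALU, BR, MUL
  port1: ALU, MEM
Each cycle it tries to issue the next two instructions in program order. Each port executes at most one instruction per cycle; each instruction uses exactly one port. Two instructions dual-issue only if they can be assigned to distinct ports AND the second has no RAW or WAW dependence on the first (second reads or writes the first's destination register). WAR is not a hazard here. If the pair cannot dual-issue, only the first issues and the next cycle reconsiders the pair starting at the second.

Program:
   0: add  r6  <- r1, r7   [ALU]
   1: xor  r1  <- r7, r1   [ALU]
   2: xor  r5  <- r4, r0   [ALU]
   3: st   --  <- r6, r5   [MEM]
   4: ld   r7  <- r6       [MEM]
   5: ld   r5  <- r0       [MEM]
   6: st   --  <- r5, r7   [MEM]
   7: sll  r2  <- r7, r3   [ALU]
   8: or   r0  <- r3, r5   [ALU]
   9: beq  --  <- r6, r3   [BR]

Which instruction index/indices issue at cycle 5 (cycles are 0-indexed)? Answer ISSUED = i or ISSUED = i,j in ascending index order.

ISSUED = 6,7

c0: i0+i1 add.ALU/xor.ALU  2-wide
c1: i2 xor.ALU  RAW r5
c2: i3 st.MEM  no-port MEM/MEM
c3: i4 ld.MEM  no-port MEM/MEM
c4: i5 ld.MEM  no-port MEM/MEM
c5: i6+i7 st.MEM/sll.ALU  2-wide
c6: i8+i9 or.ALU/beq.BR  2-wide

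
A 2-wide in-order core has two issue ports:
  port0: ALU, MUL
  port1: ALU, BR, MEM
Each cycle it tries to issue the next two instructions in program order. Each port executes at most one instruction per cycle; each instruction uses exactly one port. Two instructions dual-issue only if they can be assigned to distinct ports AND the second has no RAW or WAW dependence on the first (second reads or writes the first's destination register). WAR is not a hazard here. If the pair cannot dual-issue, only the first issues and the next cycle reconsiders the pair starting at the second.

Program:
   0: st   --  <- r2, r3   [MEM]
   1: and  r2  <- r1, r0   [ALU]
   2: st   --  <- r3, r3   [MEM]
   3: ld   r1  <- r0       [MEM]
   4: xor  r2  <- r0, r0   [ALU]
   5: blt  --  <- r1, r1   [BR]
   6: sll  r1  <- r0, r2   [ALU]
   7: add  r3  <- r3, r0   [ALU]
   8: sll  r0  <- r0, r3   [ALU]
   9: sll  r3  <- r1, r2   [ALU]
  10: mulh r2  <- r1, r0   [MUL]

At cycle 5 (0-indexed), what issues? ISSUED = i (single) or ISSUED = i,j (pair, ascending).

ISSUED = 8,9

#0 head=0: st;and i0,i1 pair
#1 head=2: st i2 no-port MEM/MEM
#2 head=3: ld;xor i3,i4 pair
#3 head=5: blt;sll i5,i6 pair
#4 head=7: add i7 RAW r3
#5 head=8: sll;sll i8,i9 pair
#6 head=10: mulh i10 tail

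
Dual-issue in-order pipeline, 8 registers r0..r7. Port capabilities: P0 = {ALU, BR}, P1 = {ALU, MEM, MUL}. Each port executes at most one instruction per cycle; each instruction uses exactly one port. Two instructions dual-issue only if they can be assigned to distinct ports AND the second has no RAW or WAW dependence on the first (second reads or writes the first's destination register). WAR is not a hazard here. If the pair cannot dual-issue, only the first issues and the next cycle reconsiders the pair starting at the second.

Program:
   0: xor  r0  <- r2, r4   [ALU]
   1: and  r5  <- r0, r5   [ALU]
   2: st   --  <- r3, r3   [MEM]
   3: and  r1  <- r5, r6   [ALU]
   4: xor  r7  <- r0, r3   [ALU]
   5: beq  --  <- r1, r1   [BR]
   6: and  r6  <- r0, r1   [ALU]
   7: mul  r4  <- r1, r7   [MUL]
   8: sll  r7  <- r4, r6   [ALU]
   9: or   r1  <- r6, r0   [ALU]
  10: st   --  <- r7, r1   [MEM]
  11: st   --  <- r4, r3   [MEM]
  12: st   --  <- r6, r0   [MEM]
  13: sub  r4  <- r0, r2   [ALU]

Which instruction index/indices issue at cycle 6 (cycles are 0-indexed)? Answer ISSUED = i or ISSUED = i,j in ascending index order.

  cy0 -> i0 (xor.ALU) RAW r0
  cy1 -> i1,i2 (and.ALU;st.MEM) dual
  cy2 -> i3,i4 (and.ALU;xor.ALU) dual
  cy3 -> i5,i6 (beq.BR;and.ALU) dual
  cy4 -> i7 (mul.MUL) RAW r4
  cy5 -> i8,i9 (sll.ALU;or.ALU) dual
  cy6 -> i10 (st.MEM) no-port MEM/MEM
  cy7 -> i11 (st.MEM) no-port MEM/MEM
  cy8 -> i12,i13 (st.MEM;sub.ALU) dual

ISSUED = 10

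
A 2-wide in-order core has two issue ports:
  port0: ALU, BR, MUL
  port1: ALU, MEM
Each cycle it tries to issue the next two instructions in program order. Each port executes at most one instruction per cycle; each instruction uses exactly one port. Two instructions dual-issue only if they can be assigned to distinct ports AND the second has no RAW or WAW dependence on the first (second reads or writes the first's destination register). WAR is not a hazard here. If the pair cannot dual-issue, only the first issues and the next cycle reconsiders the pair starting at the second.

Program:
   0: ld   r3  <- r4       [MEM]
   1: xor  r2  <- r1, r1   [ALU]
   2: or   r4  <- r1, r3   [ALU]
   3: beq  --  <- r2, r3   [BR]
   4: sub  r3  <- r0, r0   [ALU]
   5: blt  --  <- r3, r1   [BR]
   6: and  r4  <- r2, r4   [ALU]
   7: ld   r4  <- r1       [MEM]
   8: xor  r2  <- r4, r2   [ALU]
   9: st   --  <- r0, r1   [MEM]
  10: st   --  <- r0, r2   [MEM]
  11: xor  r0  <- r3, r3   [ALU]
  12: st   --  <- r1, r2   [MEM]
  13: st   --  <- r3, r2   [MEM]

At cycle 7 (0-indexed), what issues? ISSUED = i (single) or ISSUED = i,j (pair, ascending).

ISSUED = 12

t=0 i0/i1:ld.MEM xor.ALU ; pair
t=1 i2/i3:or.ALU beq.BR ; pair
t=2 i4:sub.ALU ; RAW r3
t=3 i5/i6:blt.BR and.ALU ; pair
t=4 i7:ld.MEM ; RAW r4
t=5 i8/i9:xor.ALU st.MEM ; pair
t=6 i10/i11:st.MEM xor.ALU ; pair
t=7 i12:st.MEM ; no-port MEM/MEM
t=8 i13:st.MEM ; tail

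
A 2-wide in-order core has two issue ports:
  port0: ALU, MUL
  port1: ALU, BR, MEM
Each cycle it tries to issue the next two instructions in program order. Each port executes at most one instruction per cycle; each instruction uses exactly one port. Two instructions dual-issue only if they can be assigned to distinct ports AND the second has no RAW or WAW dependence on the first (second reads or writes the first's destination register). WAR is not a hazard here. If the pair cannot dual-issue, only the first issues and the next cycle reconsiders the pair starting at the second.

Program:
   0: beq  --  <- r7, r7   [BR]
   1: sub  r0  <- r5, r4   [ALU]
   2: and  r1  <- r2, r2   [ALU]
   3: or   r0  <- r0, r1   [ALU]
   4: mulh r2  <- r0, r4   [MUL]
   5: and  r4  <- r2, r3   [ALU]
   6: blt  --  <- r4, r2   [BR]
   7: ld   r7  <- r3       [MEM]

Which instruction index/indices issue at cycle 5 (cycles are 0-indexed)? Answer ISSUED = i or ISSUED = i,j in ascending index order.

[0] i0/i1  beq/sub  -- dual
[1] i2  and  -- RAW r1
[2] i3  or  -- RAW r0
[3] i4  mulh  -- RAW r2
[4] i5  and  -- RAW r4
[5] i6  blt  -- no-port BR/MEM
[6] i7  ld  -- tail

ISSUED = 6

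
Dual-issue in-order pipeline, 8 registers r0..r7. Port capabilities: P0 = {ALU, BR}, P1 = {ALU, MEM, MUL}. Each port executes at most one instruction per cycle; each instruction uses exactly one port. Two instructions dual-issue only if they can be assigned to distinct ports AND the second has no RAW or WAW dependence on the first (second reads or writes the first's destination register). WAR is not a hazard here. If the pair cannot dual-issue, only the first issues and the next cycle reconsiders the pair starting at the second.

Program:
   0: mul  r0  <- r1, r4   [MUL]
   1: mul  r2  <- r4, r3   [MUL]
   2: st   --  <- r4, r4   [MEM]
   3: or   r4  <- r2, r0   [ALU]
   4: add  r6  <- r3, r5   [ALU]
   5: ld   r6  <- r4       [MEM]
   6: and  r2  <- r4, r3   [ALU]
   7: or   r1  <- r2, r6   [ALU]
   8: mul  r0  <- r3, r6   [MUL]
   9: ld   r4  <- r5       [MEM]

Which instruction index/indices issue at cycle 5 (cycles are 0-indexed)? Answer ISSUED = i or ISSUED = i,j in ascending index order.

ISSUED = 7,8

c0: i0 mul.MUL  no-port MUL/MUL
c1: i1 mul.MUL  no-port MUL/MEM
c2: i2,i3 st.MEM/or.ALU  dual
c3: i4 add.ALU  WAW r6
c4: i5,i6 ld.MEM/and.ALU  dual
c5: i7,i8 or.ALU/mul.MUL  dual
c6: i9 ld.MEM  tail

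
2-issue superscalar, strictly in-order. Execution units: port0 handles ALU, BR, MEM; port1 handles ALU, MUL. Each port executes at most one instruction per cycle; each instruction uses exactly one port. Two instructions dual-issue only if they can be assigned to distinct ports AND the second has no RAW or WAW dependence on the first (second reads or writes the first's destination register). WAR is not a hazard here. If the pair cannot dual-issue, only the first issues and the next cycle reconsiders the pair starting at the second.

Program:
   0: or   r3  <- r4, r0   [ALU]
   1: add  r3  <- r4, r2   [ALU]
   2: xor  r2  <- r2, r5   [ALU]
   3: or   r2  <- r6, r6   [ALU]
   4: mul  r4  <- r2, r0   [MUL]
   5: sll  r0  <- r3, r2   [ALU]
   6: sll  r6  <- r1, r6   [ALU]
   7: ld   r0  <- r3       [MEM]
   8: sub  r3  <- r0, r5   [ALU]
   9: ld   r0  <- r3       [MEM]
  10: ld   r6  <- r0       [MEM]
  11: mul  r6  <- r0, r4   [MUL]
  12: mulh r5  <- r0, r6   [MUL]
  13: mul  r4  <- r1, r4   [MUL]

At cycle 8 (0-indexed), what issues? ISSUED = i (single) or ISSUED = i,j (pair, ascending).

ISSUED = 11

0. or.ALU @i0  | WAW r3
1. add.ALU/xor.ALU @i1,i2  | 2-wide
2. or.ALU @i3  | RAW r2
3. mul.MUL/sll.ALU @i4,i5  | 2-wide
4. sll.ALU/ld.MEM @i6,i7  | 2-wide
5. sub.ALU @i8  | RAW r3
6. ld.MEM @i9  | no-port MEM/MEM
7. ld.MEM @i10  | WAW r6
8. mul.MUL @i11  | no-port MUL/MUL
9. mulh.MUL @i12  | no-port MUL/MUL
10. mul.MUL @i13  | tail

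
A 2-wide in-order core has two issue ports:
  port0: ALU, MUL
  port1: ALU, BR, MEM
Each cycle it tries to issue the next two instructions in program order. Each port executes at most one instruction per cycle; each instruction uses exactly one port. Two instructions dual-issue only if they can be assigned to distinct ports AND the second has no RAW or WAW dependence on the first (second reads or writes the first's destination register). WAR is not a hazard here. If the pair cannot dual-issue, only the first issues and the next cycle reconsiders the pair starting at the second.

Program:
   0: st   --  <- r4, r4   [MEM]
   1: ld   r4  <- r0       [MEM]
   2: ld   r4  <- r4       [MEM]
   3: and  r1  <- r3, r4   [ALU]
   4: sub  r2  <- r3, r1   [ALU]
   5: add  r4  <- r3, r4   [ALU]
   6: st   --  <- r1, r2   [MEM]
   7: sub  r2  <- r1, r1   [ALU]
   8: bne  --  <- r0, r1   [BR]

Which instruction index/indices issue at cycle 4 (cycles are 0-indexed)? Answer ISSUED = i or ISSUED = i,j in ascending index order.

ISSUED = 4,5

t=0 i0:st ; no-port MEM/MEM
t=1 i1:ld ; no-port MEM/MEM
t=2 i2:ld ; RAW r4
t=3 i3:and ; RAW r1
t=4 i4+i5:sub;add ; 2-wide
t=5 i6+i7:st;sub ; 2-wide
t=6 i8:bne ; tail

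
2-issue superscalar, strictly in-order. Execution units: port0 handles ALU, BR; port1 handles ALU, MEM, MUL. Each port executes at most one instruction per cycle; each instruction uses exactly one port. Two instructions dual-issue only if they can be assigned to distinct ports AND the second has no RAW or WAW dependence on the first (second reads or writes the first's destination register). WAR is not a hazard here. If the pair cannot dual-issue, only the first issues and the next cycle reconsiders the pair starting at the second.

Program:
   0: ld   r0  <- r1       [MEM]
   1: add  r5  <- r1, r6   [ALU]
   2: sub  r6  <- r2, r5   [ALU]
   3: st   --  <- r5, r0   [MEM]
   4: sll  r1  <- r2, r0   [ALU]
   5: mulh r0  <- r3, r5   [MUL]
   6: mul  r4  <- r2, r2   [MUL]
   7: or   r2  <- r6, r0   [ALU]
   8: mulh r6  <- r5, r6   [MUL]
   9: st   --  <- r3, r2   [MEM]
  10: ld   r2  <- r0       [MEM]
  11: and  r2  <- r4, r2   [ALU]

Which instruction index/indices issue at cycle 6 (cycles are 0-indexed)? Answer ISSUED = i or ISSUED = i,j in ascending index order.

c0: i0&i1 ld;add  pair
c1: i2&i3 sub;st  pair
c2: i4&i5 sll;mulh  pair
c3: i6&i7 mul;or  pair
c4: i8 mulh  no-port MUL/MEM
c5: i9 st  no-port MEM/MEM
c6: i10 ld  RAW+WAW r2
c7: i11 and  tail

ISSUED = 10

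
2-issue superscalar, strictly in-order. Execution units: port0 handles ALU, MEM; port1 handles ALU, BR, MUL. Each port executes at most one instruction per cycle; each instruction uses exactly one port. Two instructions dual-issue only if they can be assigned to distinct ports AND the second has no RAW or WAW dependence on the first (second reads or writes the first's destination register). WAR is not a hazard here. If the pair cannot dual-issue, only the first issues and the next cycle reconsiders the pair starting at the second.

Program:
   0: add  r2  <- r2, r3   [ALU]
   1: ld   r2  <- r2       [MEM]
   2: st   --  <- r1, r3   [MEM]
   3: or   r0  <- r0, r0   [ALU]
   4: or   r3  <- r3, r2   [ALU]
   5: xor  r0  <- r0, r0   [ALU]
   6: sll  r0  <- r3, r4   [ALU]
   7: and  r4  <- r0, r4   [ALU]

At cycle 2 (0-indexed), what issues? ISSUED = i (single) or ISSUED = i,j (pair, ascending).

  cy0 -> i0 (add.ALU) RAW+WAW r2
  cy1 -> i1 (ld.MEM) no-port MEM/MEM
  cy2 -> i2+i3 (st.MEM/or.ALU) 2-wide
  cy3 -> i4+i5 (or.ALU/xor.ALU) 2-wide
  cy4 -> i6 (sll.ALU) RAW r0
  cy5 -> i7 (and.ALU) tail

ISSUED = 2,3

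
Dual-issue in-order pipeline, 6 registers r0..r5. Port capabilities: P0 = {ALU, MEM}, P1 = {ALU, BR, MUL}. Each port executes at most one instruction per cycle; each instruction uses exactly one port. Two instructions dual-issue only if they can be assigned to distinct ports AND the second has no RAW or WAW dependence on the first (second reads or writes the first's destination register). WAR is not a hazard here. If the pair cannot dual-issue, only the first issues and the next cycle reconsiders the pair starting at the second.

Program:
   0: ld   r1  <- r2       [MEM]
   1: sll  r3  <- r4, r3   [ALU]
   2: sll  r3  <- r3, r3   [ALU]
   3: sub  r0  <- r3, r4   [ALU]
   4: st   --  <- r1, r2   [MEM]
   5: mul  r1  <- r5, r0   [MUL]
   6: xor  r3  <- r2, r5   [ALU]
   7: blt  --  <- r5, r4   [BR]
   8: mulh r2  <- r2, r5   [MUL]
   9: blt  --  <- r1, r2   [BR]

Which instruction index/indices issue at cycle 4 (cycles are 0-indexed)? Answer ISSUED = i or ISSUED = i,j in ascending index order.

#0 head=0: ld sll i0,i1 pair
#1 head=2: sll i2 RAW r3
#2 head=3: sub st i3,i4 pair
#3 head=5: mul xor i5,i6 pair
#4 head=7: blt i7 no-port BR/MUL
#5 head=8: mulh i8 no-port MUL/BR
#6 head=9: blt i9 tail

ISSUED = 7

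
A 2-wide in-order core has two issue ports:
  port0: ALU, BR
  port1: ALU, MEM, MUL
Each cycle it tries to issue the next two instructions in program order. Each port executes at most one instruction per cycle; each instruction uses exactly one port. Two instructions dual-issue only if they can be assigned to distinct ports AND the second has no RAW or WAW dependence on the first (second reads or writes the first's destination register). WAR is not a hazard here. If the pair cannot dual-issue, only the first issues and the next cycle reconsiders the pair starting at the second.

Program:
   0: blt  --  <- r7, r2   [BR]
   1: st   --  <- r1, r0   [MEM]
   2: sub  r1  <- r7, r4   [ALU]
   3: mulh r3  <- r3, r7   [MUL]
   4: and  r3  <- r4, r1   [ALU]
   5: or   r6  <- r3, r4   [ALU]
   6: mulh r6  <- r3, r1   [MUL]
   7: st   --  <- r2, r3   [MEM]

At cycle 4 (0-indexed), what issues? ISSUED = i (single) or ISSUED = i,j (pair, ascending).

ISSUED = 6

0. blt.BR st.MEM @i0&i1  | 2-wide
1. sub.ALU mulh.MUL @i2&i3  | 2-wide
2. and.ALU @i4  | RAW r3
3. or.ALU @i5  | WAW r6
4. mulh.MUL @i6  | no-port MUL/MEM
5. st.MEM @i7  | tail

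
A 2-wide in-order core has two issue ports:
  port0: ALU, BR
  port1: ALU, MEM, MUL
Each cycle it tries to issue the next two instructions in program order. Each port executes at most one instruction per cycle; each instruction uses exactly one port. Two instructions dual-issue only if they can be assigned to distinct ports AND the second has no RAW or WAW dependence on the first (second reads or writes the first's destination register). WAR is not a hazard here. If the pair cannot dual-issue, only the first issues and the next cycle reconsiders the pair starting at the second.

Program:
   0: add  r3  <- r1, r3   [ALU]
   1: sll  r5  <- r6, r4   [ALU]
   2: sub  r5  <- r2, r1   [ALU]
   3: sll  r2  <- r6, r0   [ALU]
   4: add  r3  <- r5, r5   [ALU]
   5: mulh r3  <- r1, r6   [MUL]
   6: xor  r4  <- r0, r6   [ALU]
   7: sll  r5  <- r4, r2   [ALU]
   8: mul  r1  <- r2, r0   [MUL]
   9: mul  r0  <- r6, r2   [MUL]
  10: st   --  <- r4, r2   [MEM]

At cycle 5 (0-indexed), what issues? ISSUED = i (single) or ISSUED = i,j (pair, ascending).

  cy0 -> i0/i1 (add.ALU/sll.ALU) pair
  cy1 -> i2/i3 (sub.ALU/sll.ALU) pair
  cy2 -> i4 (add.ALU) WAW r3
  cy3 -> i5/i6 (mulh.MUL/xor.ALU) pair
  cy4 -> i7/i8 (sll.ALU/mul.MUL) pair
  cy5 -> i9 (mul.MUL) no-port MUL/MEM
  cy6 -> i10 (st.MEM) tail

ISSUED = 9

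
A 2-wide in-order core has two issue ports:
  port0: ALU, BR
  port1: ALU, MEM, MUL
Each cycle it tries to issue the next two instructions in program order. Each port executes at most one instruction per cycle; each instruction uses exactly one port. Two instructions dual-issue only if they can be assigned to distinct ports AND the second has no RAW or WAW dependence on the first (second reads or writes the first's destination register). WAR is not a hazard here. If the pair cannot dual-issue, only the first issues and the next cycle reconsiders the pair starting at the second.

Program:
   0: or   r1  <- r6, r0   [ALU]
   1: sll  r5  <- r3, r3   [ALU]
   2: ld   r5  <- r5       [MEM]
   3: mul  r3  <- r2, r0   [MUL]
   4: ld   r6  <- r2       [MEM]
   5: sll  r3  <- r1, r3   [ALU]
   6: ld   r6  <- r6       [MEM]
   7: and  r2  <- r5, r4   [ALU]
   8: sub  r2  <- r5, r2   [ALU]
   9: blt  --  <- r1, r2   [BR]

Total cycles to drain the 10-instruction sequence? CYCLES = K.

CYCLES = 7

c0: i0/i1 or/sll  pair
c1: i2 ld  no-port MEM/MUL
c2: i3 mul  no-port MUL/MEM
c3: i4/i5 ld/sll  pair
c4: i6/i7 ld/and  pair
c5: i8 sub  RAW r2
c6: i9 blt  tail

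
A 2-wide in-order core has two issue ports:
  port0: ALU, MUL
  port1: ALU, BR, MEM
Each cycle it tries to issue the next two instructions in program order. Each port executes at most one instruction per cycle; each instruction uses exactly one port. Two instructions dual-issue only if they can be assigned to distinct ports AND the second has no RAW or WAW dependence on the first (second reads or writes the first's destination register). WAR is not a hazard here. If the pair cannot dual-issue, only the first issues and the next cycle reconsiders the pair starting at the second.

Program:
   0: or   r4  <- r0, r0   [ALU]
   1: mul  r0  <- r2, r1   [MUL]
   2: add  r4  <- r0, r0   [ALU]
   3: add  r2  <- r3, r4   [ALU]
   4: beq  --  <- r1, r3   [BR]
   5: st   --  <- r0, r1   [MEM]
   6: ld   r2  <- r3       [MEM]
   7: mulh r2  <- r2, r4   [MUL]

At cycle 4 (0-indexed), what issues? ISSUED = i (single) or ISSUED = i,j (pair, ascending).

ISSUED = 6

#0 head=0: or.ALU mul.MUL i0+i1 dual
#1 head=2: add.ALU i2 RAW r4
#2 head=3: add.ALU beq.BR i3+i4 dual
#3 head=5: st.MEM i5 no-port MEM/MEM
#4 head=6: ld.MEM i6 RAW+WAW r2
#5 head=7: mulh.MUL i7 tail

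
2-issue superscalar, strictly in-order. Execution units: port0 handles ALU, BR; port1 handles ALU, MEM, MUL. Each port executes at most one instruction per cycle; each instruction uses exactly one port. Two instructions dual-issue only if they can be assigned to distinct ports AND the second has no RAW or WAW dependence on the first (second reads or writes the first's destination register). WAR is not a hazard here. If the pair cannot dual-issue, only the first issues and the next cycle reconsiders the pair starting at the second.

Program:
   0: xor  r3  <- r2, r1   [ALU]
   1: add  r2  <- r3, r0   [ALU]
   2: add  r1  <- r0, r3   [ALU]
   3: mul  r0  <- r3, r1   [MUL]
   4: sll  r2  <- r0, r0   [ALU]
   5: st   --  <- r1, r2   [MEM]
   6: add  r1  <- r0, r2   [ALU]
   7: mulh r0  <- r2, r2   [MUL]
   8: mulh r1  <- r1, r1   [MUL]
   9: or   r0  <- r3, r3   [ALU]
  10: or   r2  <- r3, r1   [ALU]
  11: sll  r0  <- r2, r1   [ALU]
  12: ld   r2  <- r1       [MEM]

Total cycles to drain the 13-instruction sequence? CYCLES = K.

t=0 i0:xor ; RAW r3
t=1 i1/i2:add;add ; 2-wide
t=2 i3:mul ; RAW r0
t=3 i4:sll ; RAW r2
t=4 i5/i6:st;add ; 2-wide
t=5 i7:mulh ; no-port MUL/MUL
t=6 i8/i9:mulh;or ; 2-wide
t=7 i10:or ; RAW r2
t=8 i11/i12:sll;ld ; 2-wide

CYCLES = 9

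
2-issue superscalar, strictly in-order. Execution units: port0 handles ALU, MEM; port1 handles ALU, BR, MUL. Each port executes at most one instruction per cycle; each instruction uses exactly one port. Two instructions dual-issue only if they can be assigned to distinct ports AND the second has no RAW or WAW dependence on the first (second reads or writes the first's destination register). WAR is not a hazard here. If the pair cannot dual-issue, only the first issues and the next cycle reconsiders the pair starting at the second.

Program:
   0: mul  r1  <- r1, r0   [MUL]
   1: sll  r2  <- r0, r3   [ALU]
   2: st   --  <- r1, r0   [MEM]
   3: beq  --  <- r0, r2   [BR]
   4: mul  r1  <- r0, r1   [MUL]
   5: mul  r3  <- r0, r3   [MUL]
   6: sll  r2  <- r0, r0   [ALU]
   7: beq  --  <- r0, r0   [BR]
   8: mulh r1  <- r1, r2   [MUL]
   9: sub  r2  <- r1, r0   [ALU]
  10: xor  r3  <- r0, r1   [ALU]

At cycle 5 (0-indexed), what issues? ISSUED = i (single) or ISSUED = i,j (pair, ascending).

ISSUED = 8

c0: i0/i1 mul+sll  dual
c1: i2/i3 st+beq  dual
c2: i4 mul  no-port MUL/MUL
c3: i5/i6 mul+sll  dual
c4: i7 beq  no-port BR/MUL
c5: i8 mulh  RAW r1
c6: i9/i10 sub+xor  dual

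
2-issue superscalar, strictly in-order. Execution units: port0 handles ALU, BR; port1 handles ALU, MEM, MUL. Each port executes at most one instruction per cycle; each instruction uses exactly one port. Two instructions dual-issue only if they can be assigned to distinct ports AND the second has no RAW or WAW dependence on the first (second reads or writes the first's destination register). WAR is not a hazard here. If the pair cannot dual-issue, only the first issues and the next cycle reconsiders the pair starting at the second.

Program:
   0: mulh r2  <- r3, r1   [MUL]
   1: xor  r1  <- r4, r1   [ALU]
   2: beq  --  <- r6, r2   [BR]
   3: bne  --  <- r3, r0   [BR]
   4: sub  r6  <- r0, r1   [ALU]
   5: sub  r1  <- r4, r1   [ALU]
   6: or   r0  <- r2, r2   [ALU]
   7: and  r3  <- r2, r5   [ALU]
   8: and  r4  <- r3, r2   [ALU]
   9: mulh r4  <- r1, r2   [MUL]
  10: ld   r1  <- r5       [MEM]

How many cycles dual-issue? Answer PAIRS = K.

PAIRS = 3

  cy0 -> i0&i1 (mulh;xor) pair
  cy1 -> i2 (beq) no-port BR/BR
  cy2 -> i3&i4 (bne;sub) pair
  cy3 -> i5&i6 (sub;or) pair
  cy4 -> i7 (and) RAW r3
  cy5 -> i8 (and) WAW r4
  cy6 -> i9 (mulh) no-port MUL/MEM
  cy7 -> i10 (ld) tail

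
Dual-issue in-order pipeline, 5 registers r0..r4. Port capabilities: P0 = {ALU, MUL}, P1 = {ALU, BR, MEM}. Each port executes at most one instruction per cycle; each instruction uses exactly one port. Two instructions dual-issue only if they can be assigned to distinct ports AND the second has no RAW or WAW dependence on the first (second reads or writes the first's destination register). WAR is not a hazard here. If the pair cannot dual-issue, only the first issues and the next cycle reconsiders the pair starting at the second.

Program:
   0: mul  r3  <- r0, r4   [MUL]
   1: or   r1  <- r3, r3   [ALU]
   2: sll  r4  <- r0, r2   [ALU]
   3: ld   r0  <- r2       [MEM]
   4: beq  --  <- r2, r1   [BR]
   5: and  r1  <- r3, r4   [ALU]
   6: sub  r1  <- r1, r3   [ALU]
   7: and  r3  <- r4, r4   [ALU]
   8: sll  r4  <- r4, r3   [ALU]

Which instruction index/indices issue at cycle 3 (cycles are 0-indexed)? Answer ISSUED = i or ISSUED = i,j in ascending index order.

[0] i0  mul  -- RAW r3
[1] i1+i2  or/sll  -- dual
[2] i3  ld  -- no-port MEM/BR
[3] i4+i5  beq/and  -- dual
[4] i6+i7  sub/and  -- dual
[5] i8  sll  -- tail

ISSUED = 4,5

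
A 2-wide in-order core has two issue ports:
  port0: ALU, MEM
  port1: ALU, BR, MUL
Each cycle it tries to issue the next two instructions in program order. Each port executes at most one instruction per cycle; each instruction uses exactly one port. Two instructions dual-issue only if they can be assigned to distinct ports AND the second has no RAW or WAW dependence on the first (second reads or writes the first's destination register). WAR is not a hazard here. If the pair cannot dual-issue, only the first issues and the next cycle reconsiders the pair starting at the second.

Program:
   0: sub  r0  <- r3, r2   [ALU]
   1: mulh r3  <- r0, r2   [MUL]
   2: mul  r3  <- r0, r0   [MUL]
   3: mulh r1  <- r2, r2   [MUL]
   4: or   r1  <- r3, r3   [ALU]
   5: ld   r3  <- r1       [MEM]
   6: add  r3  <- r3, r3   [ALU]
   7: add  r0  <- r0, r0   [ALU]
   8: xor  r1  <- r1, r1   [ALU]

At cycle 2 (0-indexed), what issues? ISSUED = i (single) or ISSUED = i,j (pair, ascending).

ISSUED = 2

t=0 i0:sub.ALU ; RAW r0
t=1 i1:mulh.MUL ; no-port MUL/MUL
t=2 i2:mul.MUL ; no-port MUL/MUL
t=3 i3:mulh.MUL ; WAW r1
t=4 i4:or.ALU ; RAW r1
t=5 i5:ld.MEM ; RAW+WAW r3
t=6 i6+i7:add.ALU/add.ALU ; dual
t=7 i8:xor.ALU ; tail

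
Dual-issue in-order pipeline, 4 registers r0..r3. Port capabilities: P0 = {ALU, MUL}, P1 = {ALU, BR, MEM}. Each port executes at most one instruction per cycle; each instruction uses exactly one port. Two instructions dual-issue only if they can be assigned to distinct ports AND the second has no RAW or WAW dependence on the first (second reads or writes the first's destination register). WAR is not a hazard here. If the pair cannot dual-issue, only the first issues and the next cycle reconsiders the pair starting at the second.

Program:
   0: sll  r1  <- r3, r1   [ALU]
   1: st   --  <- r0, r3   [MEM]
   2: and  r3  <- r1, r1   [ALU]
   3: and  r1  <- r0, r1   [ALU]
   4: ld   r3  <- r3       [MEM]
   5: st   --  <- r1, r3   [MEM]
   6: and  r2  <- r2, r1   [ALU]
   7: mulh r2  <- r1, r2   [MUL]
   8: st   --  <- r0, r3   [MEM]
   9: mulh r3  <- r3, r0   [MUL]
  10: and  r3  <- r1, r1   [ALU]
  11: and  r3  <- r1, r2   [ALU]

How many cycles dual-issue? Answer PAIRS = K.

PAIRS = 4

#0 head=0: sll+st i0/i1 2-wide
#1 head=2: and+and i2/i3 2-wide
#2 head=4: ld i4 no-port MEM/MEM
#3 head=5: st+and i5/i6 2-wide
#4 head=7: mulh+st i7/i8 2-wide
#5 head=9: mulh i9 WAW r3
#6 head=10: and i10 WAW r3
#7 head=11: and i11 tail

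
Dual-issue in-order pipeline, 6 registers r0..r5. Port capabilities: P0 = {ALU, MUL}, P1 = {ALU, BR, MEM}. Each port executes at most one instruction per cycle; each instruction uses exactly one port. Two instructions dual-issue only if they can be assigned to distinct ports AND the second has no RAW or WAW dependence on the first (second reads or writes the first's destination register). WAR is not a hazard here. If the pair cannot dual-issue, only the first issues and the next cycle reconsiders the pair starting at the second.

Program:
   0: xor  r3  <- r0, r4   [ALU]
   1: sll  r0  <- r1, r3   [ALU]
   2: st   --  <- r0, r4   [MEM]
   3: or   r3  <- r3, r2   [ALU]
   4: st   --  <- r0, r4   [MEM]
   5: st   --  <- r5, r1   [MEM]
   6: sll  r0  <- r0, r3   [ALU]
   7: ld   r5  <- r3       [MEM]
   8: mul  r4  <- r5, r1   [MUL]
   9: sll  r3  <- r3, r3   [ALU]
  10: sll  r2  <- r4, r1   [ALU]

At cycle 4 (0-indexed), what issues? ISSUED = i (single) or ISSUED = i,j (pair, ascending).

ISSUED = 5,6

[0] i0  xor  -- RAW r3
[1] i1  sll  -- RAW r0
[2] i2/i3  st or  -- pair
[3] i4  st  -- no-port MEM/MEM
[4] i5/i6  st sll  -- pair
[5] i7  ld  -- RAW r5
[6] i8/i9  mul sll  -- pair
[7] i10  sll  -- tail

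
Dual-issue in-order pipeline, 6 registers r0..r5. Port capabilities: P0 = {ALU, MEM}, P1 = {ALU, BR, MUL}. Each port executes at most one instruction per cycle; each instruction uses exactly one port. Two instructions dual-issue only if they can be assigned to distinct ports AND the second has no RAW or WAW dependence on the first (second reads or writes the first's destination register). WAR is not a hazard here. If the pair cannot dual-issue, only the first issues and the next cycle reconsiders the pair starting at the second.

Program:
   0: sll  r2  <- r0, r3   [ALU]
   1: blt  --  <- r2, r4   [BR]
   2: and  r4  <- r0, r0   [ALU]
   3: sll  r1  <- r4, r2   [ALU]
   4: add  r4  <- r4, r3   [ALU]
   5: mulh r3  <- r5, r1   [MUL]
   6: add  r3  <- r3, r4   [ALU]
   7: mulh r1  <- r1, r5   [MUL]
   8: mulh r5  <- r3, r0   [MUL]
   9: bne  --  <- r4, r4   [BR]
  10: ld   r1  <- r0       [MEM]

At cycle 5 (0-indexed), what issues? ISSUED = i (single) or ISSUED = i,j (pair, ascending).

ISSUED = 8

0. sll @i0  | RAW r2
1. blt and @i1,i2  | dual
2. sll add @i3,i4  | dual
3. mulh @i5  | RAW+WAW r3
4. add mulh @i6,i7  | dual
5. mulh @i8  | no-port MUL/BR
6. bne ld @i9,i10  | dual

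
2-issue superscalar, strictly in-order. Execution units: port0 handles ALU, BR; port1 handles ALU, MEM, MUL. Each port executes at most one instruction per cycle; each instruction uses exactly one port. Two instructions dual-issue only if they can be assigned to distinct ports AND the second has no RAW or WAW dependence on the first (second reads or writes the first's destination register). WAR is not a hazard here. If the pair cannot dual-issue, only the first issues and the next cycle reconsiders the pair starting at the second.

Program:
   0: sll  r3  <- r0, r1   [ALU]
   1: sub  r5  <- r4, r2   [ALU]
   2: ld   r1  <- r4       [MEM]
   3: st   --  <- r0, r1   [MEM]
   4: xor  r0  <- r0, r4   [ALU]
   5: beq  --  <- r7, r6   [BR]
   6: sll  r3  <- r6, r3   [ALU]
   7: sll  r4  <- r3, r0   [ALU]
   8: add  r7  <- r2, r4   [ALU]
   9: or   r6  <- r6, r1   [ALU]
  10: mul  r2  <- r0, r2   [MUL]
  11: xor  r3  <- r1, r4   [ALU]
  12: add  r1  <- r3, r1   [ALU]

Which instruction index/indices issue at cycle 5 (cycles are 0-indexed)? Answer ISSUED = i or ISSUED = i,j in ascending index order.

[0] i0/i1  sll.ALU/sub.ALU  -- 2-wide
[1] i2  ld.MEM  -- no-port MEM/MEM
[2] i3/i4  st.MEM/xor.ALU  -- 2-wide
[3] i5/i6  beq.BR/sll.ALU  -- 2-wide
[4] i7  sll.ALU  -- RAW r4
[5] i8/i9  add.ALU/or.ALU  -- 2-wide
[6] i10/i11  mul.MUL/xor.ALU  -- 2-wide
[7] i12  add.ALU  -- tail

ISSUED = 8,9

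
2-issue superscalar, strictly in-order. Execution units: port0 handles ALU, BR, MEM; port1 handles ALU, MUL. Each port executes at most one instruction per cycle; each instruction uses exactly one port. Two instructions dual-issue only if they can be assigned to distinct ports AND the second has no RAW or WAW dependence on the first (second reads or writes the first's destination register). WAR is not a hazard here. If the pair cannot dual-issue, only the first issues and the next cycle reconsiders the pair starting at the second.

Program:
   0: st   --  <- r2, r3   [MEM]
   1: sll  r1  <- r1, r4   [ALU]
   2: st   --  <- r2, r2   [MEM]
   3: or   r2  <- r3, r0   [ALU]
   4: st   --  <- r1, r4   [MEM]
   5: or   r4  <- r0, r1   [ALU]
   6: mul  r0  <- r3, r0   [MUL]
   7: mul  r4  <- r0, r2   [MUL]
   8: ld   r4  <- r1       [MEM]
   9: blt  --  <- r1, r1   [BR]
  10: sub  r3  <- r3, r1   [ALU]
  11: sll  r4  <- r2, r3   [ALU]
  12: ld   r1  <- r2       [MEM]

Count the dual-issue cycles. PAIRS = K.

c0: i0&i1 st.MEM+sll.ALU  2-wide
c1: i2&i3 st.MEM+or.ALU  2-wide
c2: i4&i5 st.MEM+or.ALU  2-wide
c3: i6 mul.MUL  no-port MUL/MUL
c4: i7 mul.MUL  WAW r4
c5: i8 ld.MEM  no-port MEM/BR
c6: i9&i10 blt.BR+sub.ALU  2-wide
c7: i11&i12 sll.ALU+ld.MEM  2-wide

PAIRS = 5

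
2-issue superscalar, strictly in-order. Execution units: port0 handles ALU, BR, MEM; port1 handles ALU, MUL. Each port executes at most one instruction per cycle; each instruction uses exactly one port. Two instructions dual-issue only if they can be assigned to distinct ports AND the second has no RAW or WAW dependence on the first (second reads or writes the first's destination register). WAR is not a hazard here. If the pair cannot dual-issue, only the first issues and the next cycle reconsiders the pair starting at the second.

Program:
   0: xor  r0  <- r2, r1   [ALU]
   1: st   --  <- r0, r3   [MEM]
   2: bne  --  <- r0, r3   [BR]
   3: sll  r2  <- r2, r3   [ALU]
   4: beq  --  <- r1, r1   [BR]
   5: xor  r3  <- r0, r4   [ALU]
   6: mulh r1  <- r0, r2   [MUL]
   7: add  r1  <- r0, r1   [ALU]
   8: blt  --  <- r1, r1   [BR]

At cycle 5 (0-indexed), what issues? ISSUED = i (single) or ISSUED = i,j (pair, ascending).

ISSUED = 7

#0 head=0: xor i0 RAW r0
#1 head=1: st i1 no-port MEM/BR
#2 head=2: bne+sll i2&i3 2-wide
#3 head=4: beq+xor i4&i5 2-wide
#4 head=6: mulh i6 RAW+WAW r1
#5 head=7: add i7 RAW r1
#6 head=8: blt i8 tail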